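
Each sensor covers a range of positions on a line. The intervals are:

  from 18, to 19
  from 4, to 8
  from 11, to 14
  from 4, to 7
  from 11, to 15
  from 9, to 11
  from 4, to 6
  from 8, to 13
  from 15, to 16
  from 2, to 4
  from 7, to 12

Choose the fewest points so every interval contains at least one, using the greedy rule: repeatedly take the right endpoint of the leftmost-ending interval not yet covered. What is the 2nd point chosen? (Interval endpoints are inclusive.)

Process intervals by earliest right end; each time one isn't hit yet, stab at its right endpoint.
Sorted: [2,4] [4,6] [4,7] [4,8] [9,11] [7,12] [8,13] [11,14] [11,15] [15,16] [18,19]
{[2,4],[4,6],[4,7],[4,8]} hit by 4; {[9,11],[7,12],[8,13],[11,14],[11,15]} hit by 11; {[15,16]} hit by 16; {[18,19]} hit by 19.
Points: 4, 11, 16, 19 (4 total).

11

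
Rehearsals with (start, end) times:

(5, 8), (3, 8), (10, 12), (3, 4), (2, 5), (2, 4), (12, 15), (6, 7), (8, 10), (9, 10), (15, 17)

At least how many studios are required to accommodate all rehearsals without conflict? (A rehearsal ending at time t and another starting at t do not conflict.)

starts: [2, 2, 3, 3, 5, 6, 8, 9, 10, 12, 15]
ends:   [4, 4, 5, 7, 8, 8, 10, 10, 12, 15, 17]
s2→1 s2→2 s3→3 s3→4  — peak 4.

4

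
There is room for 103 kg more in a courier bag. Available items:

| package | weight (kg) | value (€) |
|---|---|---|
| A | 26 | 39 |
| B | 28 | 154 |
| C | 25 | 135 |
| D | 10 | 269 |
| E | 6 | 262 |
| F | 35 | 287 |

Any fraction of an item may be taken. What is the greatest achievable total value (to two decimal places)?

1101.60

Sort by value per unit weight and fill in that order.
Order: E (262/6=43.67) > D (269/10=26.90) > F (287/35=8.20) > B (154/28=5.50) > C (135/25=5.40) > A (39/26=1.50)
Fill: take E (6 @ 262) → take D (10 @ 269) → take F (35 @ 287) → take B (28 @ 154) → take 24/25 of C → 129.60; 103/103 used.
Total value = 1101.60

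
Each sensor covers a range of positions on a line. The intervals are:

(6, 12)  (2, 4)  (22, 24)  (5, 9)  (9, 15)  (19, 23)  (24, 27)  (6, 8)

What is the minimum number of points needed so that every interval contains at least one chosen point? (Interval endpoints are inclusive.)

By right end: [2,4]  [6,8]  [5,9]  [6,12]  [9,15]  [19,23]  [22,24]  [24,27]
[2,4] uncovered → point at 4; [6,8] uncovered → point at 8; [9,15] uncovered → point at 15; [19,23] uncovered → point at 23; [24,27] uncovered → point at 27.
Points: 4, 8, 15, 23, 27 (5 total).

5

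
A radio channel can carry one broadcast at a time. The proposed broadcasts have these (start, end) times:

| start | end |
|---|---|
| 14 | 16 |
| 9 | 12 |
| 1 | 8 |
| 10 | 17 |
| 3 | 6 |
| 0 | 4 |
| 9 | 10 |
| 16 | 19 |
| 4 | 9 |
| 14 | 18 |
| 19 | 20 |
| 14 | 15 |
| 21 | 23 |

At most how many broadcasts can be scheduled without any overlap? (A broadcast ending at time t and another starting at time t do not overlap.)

By end time: (0,4), (3,6), (1,8), (4,9), (9,10), (9,12), (14,15), (14,16), (10,17), (14,18), (16,19), (19,20), (21,23).
Pick (0,4); next start ≥ 4 → (4,9); next start ≥ 9 → (9,10); next start ≥ 10 → (14,15); next start ≥ 15 → (16,19); next start ≥ 19 → (19,20); next start ≥ 20 → (21,23).
Selected 7 broadcasts.

7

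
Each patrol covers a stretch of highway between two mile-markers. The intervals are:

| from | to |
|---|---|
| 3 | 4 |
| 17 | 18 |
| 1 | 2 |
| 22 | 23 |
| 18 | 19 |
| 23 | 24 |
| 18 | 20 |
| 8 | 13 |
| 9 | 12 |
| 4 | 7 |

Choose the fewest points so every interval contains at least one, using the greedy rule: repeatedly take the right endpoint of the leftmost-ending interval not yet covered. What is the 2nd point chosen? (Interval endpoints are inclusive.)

4

Sort by right endpoint; whenever an interval is uncovered, place a point at its right end.
By right end: [1,2]  [3,4]  [4,7]  [9,12]  [8,13]  [17,18]  [18,19]  [18,20]  [22,23]  [23,24]
[1,2] uncovered → point at 2; [3,4] uncovered → point at 4; [9,12] uncovered → point at 12; [17,18] uncovered → point at 18; [22,23] uncovered → point at 23.
Points: 2, 4, 12, 18, 23 (5 total).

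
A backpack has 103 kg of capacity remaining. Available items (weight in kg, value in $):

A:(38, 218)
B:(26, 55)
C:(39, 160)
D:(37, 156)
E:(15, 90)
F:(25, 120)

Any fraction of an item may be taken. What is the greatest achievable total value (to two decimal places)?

Order: E (90/15=6.00) > A (218/38=5.74) > F (120/25=4.80) > D (156/37=4.22) > C (160/39=4.10) > B (55/26=2.12)
Fill: take E (15 @ 90) → take A (38 @ 218) → take F (25 @ 120) → take 25/37 of D → 105.41; 103/103 used.
Total value = 533.41

533.41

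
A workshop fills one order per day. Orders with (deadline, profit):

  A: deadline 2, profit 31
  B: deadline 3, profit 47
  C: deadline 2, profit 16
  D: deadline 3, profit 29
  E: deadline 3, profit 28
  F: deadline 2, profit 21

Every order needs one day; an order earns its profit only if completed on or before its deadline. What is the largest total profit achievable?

107

Take jobs in profit order; each goes to the latest open slot no later than its deadline.
By profit: B(d3,47), A(d2,31), D(d3,29), E(d3,28), F(d2,21), C(d2,16)
B→slot 3; A→slot 2; D→slot 1; E skipped; F skipped; C skipped.
Profit = 29 + 31 + 47 = 107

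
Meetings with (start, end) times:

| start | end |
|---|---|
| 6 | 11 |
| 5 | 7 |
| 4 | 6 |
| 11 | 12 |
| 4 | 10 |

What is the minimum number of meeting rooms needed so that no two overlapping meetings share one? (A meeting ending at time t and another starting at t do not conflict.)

The answer is the maximum number of intervals overlapping at any instant.
starts: [4, 4, 5, 6, 11]
ends:   [6, 7, 10, 11, 12]
s4→1 s4→2 s5→3  — peak 3.

3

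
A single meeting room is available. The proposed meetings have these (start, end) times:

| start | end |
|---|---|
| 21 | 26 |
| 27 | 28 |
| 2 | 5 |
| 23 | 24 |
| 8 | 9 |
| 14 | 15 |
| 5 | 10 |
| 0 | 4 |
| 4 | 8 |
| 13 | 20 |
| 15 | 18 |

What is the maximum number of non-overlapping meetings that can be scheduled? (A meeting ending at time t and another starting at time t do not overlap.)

7

Order by finish time; keep every interval that doesn't clash with the previous kept one.
Sorted by end: (0,4)  (2,5)  (4,8)  (8,9)  (5,10)  (14,15)  (15,18)  (13,20)  (23,24)  (21,26)  (27,28)
take (0,4); take (4,8); take (8,9); take (14,15); take (15,18); take (23,24); take (27,28).
Selected 7 meetings.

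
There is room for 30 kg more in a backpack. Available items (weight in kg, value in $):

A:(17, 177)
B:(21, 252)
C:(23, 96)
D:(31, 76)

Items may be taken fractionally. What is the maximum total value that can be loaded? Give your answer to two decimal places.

345.71

Order: B (252/21=12.00) > A (177/17=10.41) > C (96/23=4.17) > D (76/31=2.45)
Fill: take B (21 @ 252) → take 9/17 of A → 93.71; 30/30 used.
Total value = 345.71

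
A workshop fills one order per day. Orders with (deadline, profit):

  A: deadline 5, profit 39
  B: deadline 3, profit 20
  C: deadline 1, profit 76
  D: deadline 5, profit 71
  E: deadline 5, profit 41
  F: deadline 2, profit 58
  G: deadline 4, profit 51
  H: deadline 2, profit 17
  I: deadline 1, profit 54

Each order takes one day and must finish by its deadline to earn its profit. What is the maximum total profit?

Sort by profit descending; place each in the latest free slot ≤ its deadline.
By profit: C(d1,76), D(d5,71), F(d2,58), I(d1,54), G(d4,51), E(d5,41), A(d5,39), B(d3,20), H(d2,17)
C→slot 1; D→slot 5; F→slot 2; I skipped; G→slot 4; E→slot 3; A skipped; B skipped; H skipped.
Profit = 76 + 58 + 41 + 51 + 71 = 297

297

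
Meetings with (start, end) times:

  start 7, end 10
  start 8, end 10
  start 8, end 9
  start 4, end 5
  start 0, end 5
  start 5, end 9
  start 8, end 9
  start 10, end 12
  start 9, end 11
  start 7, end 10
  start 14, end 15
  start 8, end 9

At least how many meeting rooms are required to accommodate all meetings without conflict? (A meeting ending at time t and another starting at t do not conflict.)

Events (time:±→running): 0:+→1 4:+→2 5:-→1 5:-→0 5:+→1 7:+→2 7:+→3 8:+→4 8:+→5 8:+→6 8:+→7 … peak 7.

7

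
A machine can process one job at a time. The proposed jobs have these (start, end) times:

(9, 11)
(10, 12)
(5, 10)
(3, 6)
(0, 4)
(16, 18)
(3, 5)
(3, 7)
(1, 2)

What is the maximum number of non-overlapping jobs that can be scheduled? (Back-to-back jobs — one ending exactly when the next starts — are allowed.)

Sorted by end: (1,2)  (0,4)  (3,5)  (3,6)  (3,7)  (5,10)  (9,11)  (10,12)  (16,18)
take (1,2); skip (0,4); take (3,5); skip (3,6); take (5,10); take (10,12); take (16,18).
Selected 5 jobs.

5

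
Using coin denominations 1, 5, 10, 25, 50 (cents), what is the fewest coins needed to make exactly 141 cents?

Use the largest denomination that fits, subtract, and repeat.
141 = 2×50 + 1×25 + 1×10 + 1×5 + 1×1
Total coins = 2 + 1 + 1 + 1 + 1 = 6

6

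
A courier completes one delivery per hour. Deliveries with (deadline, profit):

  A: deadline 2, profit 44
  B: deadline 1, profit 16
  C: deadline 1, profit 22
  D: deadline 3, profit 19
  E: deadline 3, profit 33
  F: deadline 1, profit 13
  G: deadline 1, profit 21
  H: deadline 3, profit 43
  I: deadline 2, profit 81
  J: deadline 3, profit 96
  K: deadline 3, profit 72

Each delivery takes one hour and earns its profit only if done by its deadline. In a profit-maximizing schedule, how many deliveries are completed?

Sort by profit descending; place each in the latest free slot ≤ its deadline.
Profit order: J=96 I=81 K=72 A=44 H=43 E=33 C=22 G=21 D=19 B=16 F=13
Assign: J→slot 3, I→slot 2, K→slot 1, A skipped, H skipped, E skipped, C skipped, G skipped, D skipped, B skipped, F skipped.
Slots: [1:K] [2:I] [3:J]
3 of 11 scheduled.

3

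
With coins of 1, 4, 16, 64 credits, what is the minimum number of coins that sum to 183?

9

183 − 2×64→55 − 3×16→7 − 1×4→3 − 3×1→0
Total coins = 2 + 3 + 1 + 3 = 9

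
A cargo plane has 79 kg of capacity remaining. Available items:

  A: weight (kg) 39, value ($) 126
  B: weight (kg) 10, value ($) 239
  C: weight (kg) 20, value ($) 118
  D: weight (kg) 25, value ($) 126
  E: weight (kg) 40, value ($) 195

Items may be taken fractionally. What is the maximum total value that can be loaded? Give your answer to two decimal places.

600.00

Sort by value per unit weight and fill in that order.
Ratios (sorted): B 23.90, C 5.90, D 5.04, E 4.88, A 3.23
take B (10 @ 239); take C (20 @ 118); take D (25 @ 126); take 24/40 of E → 117.00. Capacity used 79/79.
Total value = 600.00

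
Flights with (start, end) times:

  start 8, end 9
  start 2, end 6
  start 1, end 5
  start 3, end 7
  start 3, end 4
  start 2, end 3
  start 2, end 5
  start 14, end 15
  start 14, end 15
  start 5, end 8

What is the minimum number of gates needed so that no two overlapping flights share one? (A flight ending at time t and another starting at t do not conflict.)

5

The answer is the maximum number of intervals overlapping at any instant.
starts: [1, 2, 2, 2, 3, 3, 5, 8, 14, 14]
ends:   [3, 4, 5, 5, 6, 7, 8, 9, 15, 15]
s1→1 s2→2 s2→3 s2→4 e3→3 s3→4 s3→5  — peak 5.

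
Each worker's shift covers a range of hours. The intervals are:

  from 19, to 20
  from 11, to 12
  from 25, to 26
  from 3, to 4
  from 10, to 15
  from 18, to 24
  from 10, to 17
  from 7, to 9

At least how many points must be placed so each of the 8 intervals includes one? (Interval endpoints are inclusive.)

5

Process intervals by earliest right end; each time one isn't hit yet, stab at its right endpoint.
By right end: [3,4]  [7,9]  [11,12]  [10,15]  [10,17]  [19,20]  [18,24]  [25,26]
[3,4] uncovered → point at 4; [7,9] uncovered → point at 9; [11,12] uncovered → point at 12; [19,20] uncovered → point at 20; [25,26] uncovered → point at 26.
Points: 4, 9, 12, 20, 26 (5 total).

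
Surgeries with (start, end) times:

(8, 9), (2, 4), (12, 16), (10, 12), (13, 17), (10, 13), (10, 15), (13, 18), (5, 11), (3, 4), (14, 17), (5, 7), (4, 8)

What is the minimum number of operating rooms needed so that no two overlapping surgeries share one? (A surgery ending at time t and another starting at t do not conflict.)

5

starts: [2, 3, 4, 5, 5, 8, 10, 10, 10, 12, 13, 13, 14]
ends:   [4, 4, 7, 8, 9, 11, 12, 13, 15, 16, 17, 17, 18]
s2→1 s3→2 e4→1 e4→0 s4→1 s5→2 s5→3 e7→2 e8→1 s8→2 e9→1 s10→2 s10→3 s10→4 e11→3 e12→2 s12→3 e13→2 s13→3 s13→4 s14→5  — peak 5.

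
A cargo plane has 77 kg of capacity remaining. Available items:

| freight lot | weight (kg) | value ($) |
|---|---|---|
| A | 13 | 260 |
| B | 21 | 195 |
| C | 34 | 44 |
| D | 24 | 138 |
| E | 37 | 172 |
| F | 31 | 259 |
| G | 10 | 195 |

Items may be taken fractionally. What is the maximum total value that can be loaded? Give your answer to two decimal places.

Sort by value per unit weight and fill in that order.
Ratios (sorted): A 20.00, G 19.50, B 9.29, F 8.35, D 5.75, E 4.65, C 1.29
take A (13 @ 260); take G (10 @ 195); take B (21 @ 195); take F (31 @ 259); take 2/24 of D → 11.50. Capacity used 77/77.
Total value = 920.50

920.50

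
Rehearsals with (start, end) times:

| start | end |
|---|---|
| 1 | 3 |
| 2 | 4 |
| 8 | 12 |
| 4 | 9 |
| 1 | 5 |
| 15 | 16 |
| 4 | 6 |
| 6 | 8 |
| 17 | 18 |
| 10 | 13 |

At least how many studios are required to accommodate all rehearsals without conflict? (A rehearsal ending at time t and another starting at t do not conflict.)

3

The answer is the maximum number of intervals overlapping at any instant.
Events (time:±→running): 1:+→1 1:+→2 2:+→3 … peak 3.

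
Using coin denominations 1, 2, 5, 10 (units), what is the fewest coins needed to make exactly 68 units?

9

Use the largest denomination that fits, subtract, and repeat.
68 = 6×10 + 1×5 + 1×2 + 1×1
Total coins = 6 + 1 + 1 + 1 = 9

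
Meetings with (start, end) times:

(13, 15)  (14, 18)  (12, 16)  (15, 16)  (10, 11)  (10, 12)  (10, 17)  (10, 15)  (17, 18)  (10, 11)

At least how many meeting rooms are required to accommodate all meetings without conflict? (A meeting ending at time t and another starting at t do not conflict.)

Events (time:±→running): 10:+→1 10:+→2 10:+→3 10:+→4 10:+→5 … peak 5.

5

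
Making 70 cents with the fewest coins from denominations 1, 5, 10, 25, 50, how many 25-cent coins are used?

70 − 1×50→20 − 2×10→0
Count of 25: 0

0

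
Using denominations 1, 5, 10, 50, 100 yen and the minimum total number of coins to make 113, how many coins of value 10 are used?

1

Greedy: take as many of the largest coin as possible, then repeat with the remainder.
113 − 1×100→13 − 1×10→3 − 3×1→0
Count of 10: 1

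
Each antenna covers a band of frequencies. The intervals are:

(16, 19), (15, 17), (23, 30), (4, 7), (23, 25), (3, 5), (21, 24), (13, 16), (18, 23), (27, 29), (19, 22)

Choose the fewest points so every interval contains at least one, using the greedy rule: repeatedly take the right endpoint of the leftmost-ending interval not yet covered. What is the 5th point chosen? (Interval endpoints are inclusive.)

Sorted: [3,5] [4,7] [13,16] [15,17] [16,19] [19,22] [18,23] [21,24] [23,25] [27,29] [23,30]
{[3,5],[4,7]} hit by 5; {[13,16],[15,17],[16,19]} hit by 16; {[19,22],[18,23],[21,24]} hit by 22; {[23,25]} hit by 25; {[27,29],[23,30]} hit by 29.
Points: 5, 16, 22, 25, 29 (5 total).

29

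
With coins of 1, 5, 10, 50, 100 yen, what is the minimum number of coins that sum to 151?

3

Greedy: take as many of the largest coin as possible, then repeat with the remainder.
151 = 1×100 + 1×50 + 1×1
Total coins = 1 + 1 + 1 = 3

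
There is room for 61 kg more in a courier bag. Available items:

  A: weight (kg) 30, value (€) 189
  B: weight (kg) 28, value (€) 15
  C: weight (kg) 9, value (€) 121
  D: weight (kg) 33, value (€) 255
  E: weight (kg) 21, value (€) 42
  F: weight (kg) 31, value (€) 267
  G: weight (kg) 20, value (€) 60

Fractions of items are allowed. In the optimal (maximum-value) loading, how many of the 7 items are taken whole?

2

Ratios (sorted): C 13.44, F 8.61, D 7.73, A 6.30, G 3.00, E 2.00, B 0.54
take C (9 @ 121); take F (31 @ 267); take 21/33 of D → 162.27. Capacity used 61/61.
2 item(s) taken whole; one partial (take 21/33 of D).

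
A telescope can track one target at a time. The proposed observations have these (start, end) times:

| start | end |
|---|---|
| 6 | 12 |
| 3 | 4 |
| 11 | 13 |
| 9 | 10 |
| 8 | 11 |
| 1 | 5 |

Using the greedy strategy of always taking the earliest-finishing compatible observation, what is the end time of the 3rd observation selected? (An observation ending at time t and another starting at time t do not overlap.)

13

Sort by end time and greedily take each interval whose start is ≥ the last chosen end.
Sorted by end: (3,4)  (1,5)  (9,10)  (8,11)  (6,12)  (11,13)
take (3,4); skip (1,5); take (9,10); skip (6,12); take (11,13).
Selected: (3,4) (9,10) (11,13)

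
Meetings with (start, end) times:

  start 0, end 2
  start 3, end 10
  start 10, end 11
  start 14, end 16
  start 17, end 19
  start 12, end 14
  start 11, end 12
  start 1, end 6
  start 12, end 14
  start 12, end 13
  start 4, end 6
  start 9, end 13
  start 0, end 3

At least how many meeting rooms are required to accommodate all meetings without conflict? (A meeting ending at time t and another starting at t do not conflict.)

starts: [0, 0, 1, 3, 4, 9, 10, 11, 12, 12, 12, 14, 17]
ends:   [2, 3, 6, 6, 10, 11, 12, 13, 13, 14, 14, 16, 19]
s0→1 s0→2 s1→3 e2→2 e3→1 s3→2 s4→3 e6→2 e6→1 s9→2 e10→1 s10→2 e11→1 s11→2 e12→1 s12→2 s12→3 s12→4  — peak 4.

4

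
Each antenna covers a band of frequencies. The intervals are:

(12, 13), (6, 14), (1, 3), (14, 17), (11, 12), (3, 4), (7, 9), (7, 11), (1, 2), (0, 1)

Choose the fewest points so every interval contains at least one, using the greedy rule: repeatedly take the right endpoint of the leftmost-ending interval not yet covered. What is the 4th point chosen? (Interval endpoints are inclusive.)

12

By right end: [0,1]  [1,2]  [1,3]  [3,4]  [7,9]  [7,11]  [11,12]  [12,13]  [6,14]  [14,17]
[0,1] uncovered → point at 1; [3,4] uncovered → point at 4; [7,9] uncovered → point at 9; [11,12] uncovered → point at 12; [14,17] uncovered → point at 17.
Points: 1, 4, 9, 12, 17 (5 total).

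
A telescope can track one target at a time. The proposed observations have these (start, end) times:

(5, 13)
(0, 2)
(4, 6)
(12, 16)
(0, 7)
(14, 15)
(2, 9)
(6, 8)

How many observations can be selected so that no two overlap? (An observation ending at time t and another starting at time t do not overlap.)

4

Sorted by end: (0,2)  (4,6)  (0,7)  (6,8)  (2,9)  (5,13)  (14,15)  (12,16)
take (0,2); take (4,6); take (6,8); take (14,15).
Selected 4 observations.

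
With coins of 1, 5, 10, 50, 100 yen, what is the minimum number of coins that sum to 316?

6

316 = 3×100 + 1×10 + 1×5 + 1×1
Total coins = 3 + 1 + 1 + 1 = 6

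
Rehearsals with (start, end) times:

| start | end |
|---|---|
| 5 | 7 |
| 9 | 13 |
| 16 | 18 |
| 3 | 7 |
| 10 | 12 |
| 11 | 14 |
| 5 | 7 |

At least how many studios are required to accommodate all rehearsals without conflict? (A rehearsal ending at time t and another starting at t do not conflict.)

starts: [3, 5, 5, 9, 10, 11, 16]
ends:   [7, 7, 7, 12, 13, 14, 18]
s3→1 s5→2 s5→3  — peak 3.

3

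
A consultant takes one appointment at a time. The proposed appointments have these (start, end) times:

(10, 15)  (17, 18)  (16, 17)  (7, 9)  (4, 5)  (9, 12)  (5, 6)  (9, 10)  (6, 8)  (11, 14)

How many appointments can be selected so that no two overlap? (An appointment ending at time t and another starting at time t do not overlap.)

Greedy by earliest finish: after sorting by end time, pick each interval compatible with the last pick.
Sorted by end: (4,5)  (5,6)  (6,8)  (7,9)  (9,10)  (9,12)  (11,14)  (10,15)  (16,17)  (17,18)
take (4,5); take (5,6); take (6,8); take (9,10); take (11,14); take (16,17); take (17,18).
Selected 7 appointments.

7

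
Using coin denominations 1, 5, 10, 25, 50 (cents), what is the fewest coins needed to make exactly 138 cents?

138 = 2×50 + 1×25 + 1×10 + 3×1
Total coins = 2 + 1 + 1 + 3 = 7

7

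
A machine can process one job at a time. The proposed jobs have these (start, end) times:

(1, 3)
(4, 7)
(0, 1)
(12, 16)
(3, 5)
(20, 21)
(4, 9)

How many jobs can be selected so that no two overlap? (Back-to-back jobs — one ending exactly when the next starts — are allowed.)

5

Sort by end time and greedily take each interval whose start is ≥ the last chosen end.
Sorted by end: (0,1)  (1,3)  (3,5)  (4,7)  (4,9)  (12,16)  (20,21)
take (0,1); take (1,3); take (3,5); take (12,16); take (20,21).
Selected 5 jobs.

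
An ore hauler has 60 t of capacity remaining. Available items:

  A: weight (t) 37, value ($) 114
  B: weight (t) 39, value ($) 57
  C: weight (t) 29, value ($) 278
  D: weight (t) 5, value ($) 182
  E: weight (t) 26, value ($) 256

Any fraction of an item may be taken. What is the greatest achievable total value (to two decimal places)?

Greedy by value/weight ratio, highest first.
Order: D (182/5=36.40) > E (256/26=9.85) > C (278/29=9.59) > A (114/37=3.08) > B (57/39=1.46)
Fill: take D (5 @ 182) → take E (26 @ 256) → take C (29 @ 278); 60/60 used.
Total value = 716.00

716.00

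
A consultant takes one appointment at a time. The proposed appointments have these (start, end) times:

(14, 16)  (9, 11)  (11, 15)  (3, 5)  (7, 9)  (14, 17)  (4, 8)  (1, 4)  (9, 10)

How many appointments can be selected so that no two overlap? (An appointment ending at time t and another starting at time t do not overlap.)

4

Sort by end time and greedily take each interval whose start is ≥ the last chosen end.
By end time: (1,4), (3,5), (4,8), (7,9), (9,10), (9,11), (11,15), (14,16), (14,17).
Pick (1,4); next start ≥ 4 → (4,8); next start ≥ 8 → (9,10); next start ≥ 10 → (11,15).
Selected 4 appointments.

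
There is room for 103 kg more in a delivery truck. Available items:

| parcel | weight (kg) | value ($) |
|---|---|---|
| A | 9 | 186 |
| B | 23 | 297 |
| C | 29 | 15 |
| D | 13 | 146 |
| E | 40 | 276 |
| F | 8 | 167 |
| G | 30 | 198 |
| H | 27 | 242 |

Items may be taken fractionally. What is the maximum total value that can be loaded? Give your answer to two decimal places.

Ratios (sorted): F 20.88, A 20.67, B 12.91, D 11.23, H 8.96, E 6.90, G 6.60, C 0.52
take F (8 @ 167); take A (9 @ 186); take B (23 @ 297); take D (13 @ 146); take H (27 @ 242); take 23/40 of E → 158.70. Capacity used 103/103.
Total value = 1196.70

1196.70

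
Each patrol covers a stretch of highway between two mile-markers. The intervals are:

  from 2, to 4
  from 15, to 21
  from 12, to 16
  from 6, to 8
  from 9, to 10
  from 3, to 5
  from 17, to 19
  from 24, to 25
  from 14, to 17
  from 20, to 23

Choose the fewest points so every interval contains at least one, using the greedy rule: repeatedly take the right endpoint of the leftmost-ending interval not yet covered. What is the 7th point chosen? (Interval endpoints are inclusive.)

25

Process intervals by earliest right end; each time one isn't hit yet, stab at its right endpoint.
By right end: [2,4]  [3,5]  [6,8]  [9,10]  [12,16]  [14,17]  [17,19]  [15,21]  [20,23]  [24,25]
[2,4] uncovered → point at 4; [6,8] uncovered → point at 8; [9,10] uncovered → point at 10; [12,16] uncovered → point at 16; [17,19] uncovered → point at 19; [20,23] uncovered → point at 23; [24,25] uncovered → point at 25.
Points: 4, 8, 10, 16, 19, 23, 25 (7 total).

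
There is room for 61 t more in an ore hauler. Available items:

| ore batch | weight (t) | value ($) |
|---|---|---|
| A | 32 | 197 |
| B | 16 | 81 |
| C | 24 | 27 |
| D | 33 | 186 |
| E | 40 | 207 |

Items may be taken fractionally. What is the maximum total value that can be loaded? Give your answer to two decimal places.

Sort by value per unit weight and fill in that order.
Order: A (197/32=6.16) > D (186/33=5.64) > E (207/40=5.17) > B (81/16=5.06) > C (27/24=1.12)
Fill: take A (32 @ 197) → take 29/33 of D → 163.45; 61/61 used.
Total value = 360.45

360.45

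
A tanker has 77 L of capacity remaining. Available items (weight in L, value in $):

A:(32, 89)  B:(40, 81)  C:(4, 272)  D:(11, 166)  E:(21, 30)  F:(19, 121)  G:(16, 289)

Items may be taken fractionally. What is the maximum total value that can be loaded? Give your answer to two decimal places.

Order: C (272/4=68.00) > G (289/16=18.06) > D (166/11=15.09) > F (121/19=6.37) > A (89/32=2.78) > B (81/40=2.02) > E (30/21=1.43)
Fill: take C (4 @ 272) → take G (16 @ 289) → take D (11 @ 166) → take F (19 @ 121) → take 27/32 of A → 75.09; 77/77 used.
Total value = 923.09

923.09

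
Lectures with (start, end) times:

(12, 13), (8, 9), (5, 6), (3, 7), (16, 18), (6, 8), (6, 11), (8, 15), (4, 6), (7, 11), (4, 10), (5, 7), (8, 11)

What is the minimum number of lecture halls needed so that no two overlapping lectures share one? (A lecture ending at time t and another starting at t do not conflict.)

Count concurrent intervals with a sweep; the peak is the room count.
starts: [3, 4, 4, 5, 5, 6, 6, 7, 8, 8, 8, 12, 16]
ends:   [6, 6, 7, 7, 8, 9, 10, 11, 11, 11, 13, 15, 18]
s3→1 s4→2 s4→3 s5→4 s5→5 e6→4 e6→3 s6→4 s6→5 e7→4 e7→3 s7→4 e8→3 s8→4 s8→5 s8→6  — peak 6.

6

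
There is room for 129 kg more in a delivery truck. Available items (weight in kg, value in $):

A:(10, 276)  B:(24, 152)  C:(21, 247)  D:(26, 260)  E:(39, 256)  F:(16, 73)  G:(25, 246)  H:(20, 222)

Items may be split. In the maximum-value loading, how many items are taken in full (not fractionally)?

5

Sort by value per unit weight and fill in that order.
Ratios (sorted): A 27.60, C 11.76, H 11.10, D 10.00, G 9.84, E 6.56, B 6.33, F 4.56
take A (10 @ 276); take C (21 @ 247); take H (20 @ 222); take D (26 @ 260); take G (25 @ 246); take 27/39 of E → 177.23. Capacity used 129/129.
5 item(s) taken whole; one partial (take 27/39 of E).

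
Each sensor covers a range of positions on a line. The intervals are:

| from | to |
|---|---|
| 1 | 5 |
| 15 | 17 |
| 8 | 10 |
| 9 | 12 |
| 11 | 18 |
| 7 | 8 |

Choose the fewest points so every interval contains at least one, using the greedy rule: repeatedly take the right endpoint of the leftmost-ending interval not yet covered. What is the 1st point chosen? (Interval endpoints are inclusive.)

By right end: [1,5]  [7,8]  [8,10]  [9,12]  [15,17]  [11,18]
[1,5] uncovered → point at 5; [7,8] uncovered → point at 8; [9,12] uncovered → point at 12; [15,17] uncovered → point at 17.
Points: 5, 8, 12, 17 (4 total).

5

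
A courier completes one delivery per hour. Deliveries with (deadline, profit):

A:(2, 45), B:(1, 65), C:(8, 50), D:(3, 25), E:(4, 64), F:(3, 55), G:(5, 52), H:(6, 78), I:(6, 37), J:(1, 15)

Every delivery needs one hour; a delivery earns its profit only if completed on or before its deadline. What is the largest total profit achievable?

409

Profit order: H=78 B=65 E=64 F=55 G=52 C=50 A=45 I=37 D=25 J=15
Assign: H→slot 6, B→slot 1, E→slot 4, F→slot 3, G→slot 5, C→slot 8, A→slot 2, I skipped, D skipped, J skipped.
Slots: [1:B] [2:A] [3:F] [4:E] [5:G] [6:H] [8:C]
Profit = 65 + 45 + 55 + 64 + 52 + 78 + 50 = 409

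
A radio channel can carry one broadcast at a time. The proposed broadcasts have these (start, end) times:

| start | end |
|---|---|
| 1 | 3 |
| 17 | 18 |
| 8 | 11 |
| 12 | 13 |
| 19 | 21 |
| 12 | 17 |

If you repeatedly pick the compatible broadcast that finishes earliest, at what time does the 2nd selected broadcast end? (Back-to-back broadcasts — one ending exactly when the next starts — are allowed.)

11

Sorted by end: (1,3)  (8,11)  (12,13)  (12,17)  (17,18)  (19,21)
take (1,3); take (8,11); take (12,13); take (17,18); take (19,21).
Selected: (1,3) (8,11) (12,13) (17,18) (19,21)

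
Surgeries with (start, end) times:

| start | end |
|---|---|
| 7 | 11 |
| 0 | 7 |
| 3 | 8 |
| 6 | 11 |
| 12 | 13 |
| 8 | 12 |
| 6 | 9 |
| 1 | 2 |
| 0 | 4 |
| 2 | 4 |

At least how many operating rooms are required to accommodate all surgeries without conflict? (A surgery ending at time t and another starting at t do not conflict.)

starts: [0, 0, 1, 2, 3, 6, 6, 7, 8, 12]
ends:   [2, 4, 4, 7, 8, 9, 11, 11, 12, 13]
s0→1 s0→2 s1→3 e2→2 s2→3 s3→4  — peak 4.

4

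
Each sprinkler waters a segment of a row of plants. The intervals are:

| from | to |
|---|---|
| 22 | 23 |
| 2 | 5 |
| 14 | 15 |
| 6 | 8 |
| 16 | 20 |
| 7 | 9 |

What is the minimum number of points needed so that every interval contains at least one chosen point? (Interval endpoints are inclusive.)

Sorted: [2,5] [6,8] [7,9] [14,15] [16,20] [22,23]
{[2,5]} hit by 5; {[6,8],[7,9]} hit by 8; {[14,15]} hit by 15; {[16,20]} hit by 20; {[22,23]} hit by 23.
Points: 5, 8, 15, 20, 23 (5 total).

5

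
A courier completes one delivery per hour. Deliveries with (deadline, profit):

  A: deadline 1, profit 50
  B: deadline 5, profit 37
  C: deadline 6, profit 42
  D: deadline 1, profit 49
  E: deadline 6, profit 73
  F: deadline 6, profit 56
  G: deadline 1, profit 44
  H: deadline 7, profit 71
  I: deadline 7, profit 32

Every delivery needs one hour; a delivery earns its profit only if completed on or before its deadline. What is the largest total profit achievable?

By profit: E(d6,73), H(d7,71), F(d6,56), A(d1,50), D(d1,49), G(d1,44), C(d6,42), B(d5,37), I(d7,32)
E→slot 6; H→slot 7; F→slot 5; A→slot 1; D skipped; G skipped; C→slot 4; B→slot 3; I→slot 2.
Profit = 50 + 32 + 37 + 42 + 56 + 73 + 71 = 361

361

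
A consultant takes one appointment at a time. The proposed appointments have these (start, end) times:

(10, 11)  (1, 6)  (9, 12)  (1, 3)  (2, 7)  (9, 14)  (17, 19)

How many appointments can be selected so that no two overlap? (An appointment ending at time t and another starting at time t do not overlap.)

3

By end time: (1,3), (1,6), (2,7), (10,11), (9,12), (9,14), (17,19).
Pick (1,3); next start ≥ 3 → (10,11); next start ≥ 11 → (17,19).
Selected 3 appointments.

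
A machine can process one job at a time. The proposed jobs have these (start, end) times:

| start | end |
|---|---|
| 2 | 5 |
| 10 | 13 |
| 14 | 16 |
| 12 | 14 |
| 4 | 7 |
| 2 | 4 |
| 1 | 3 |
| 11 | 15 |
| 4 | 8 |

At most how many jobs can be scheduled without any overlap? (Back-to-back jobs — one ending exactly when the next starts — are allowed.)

4

By end time: (1,3), (2,4), (2,5), (4,7), (4,8), (10,13), (12,14), (11,15), (14,16).
Pick (1,3); next start ≥ 3 → (4,7); next start ≥ 7 → (10,13); next start ≥ 13 → (14,16).
Selected 4 jobs.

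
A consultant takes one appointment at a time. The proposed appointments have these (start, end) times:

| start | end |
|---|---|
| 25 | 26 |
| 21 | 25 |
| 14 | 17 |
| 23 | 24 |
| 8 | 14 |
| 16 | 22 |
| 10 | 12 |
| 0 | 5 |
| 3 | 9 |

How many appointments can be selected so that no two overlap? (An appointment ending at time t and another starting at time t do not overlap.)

5

By end time: (0,5), (3,9), (10,12), (8,14), (14,17), (16,22), (23,24), (21,25), (25,26).
Pick (0,5); next start ≥ 5 → (10,12); next start ≥ 12 → (14,17); next start ≥ 17 → (23,24); next start ≥ 24 → (25,26).
Selected 5 appointments.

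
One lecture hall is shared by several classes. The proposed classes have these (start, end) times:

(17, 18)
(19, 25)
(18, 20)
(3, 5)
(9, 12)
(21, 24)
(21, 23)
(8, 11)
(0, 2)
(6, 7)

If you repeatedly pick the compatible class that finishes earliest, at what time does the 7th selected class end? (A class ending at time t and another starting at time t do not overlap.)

23

Sorted by end: (0,2)  (3,5)  (6,7)  (8,11)  (9,12)  (17,18)  (18,20)  (21,23)  (21,24)  (19,25)
take (0,2); take (3,5); take (6,7); take (8,11); take (17,18); take (18,20); take (21,23); skip (21,24); skip (19,25).
Selected: (0,2) (3,5) (6,7) (8,11) (17,18) (18,20) (21,23)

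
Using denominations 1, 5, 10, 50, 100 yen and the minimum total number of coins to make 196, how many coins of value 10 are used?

Greedy: take as many of the largest coin as possible, then repeat with the remainder.
196 − 1×100→96 − 1×50→46 − 4×10→6 − 1×5→1 − 1×1→0
Count of 10: 4

4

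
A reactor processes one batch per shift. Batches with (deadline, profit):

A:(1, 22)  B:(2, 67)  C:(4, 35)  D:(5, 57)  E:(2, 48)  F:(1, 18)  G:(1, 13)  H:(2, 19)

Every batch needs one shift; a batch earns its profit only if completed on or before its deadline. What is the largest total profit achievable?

Sort by profit descending; place each in the latest free slot ≤ its deadline.
By profit: B(d2,67), D(d5,57), E(d2,48), C(d4,35), A(d1,22), H(d2,19), F(d1,18), G(d1,13)
B→slot 2; D→slot 5; E→slot 1; C→slot 4; A skipped; H skipped; F skipped; G skipped.
Profit = 48 + 67 + 35 + 57 = 207

207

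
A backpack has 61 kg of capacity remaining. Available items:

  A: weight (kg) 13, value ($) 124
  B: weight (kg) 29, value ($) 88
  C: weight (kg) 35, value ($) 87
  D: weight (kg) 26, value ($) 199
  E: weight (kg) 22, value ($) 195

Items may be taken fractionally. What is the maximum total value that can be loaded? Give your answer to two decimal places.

Sort by value per unit weight and fill in that order.
Ratios (sorted): A 9.54, E 8.86, D 7.65, B 3.03, C 2.49
take A (13 @ 124); take E (22 @ 195); take D (26 @ 199). Capacity used 61/61.
Total value = 518.00

518.00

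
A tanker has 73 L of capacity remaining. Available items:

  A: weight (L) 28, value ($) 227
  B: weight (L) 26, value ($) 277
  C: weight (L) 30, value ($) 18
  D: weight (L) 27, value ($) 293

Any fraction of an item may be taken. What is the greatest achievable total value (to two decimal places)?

Greedy by value/weight ratio, highest first.
Ratios (sorted): D 10.85, B 10.65, A 8.11, C 0.60
take D (27 @ 293); take B (26 @ 277); take 20/28 of A → 162.14. Capacity used 73/73.
Total value = 732.14

732.14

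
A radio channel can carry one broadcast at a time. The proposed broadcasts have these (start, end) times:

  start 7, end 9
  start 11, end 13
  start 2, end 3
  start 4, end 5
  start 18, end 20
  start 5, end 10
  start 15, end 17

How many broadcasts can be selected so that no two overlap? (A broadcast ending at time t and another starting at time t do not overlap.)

6

By end time: (2,3), (4,5), (7,9), (5,10), (11,13), (15,17), (18,20).
Pick (2,3); next start ≥ 3 → (4,5); next start ≥ 5 → (7,9); next start ≥ 9 → (11,13); next start ≥ 13 → (15,17); next start ≥ 17 → (18,20).
Selected 6 broadcasts.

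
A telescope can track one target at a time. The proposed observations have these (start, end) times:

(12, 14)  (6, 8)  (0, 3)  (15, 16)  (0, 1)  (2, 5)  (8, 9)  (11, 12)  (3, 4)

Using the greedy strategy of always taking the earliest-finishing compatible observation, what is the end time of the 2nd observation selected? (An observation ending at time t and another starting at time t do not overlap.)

4

Sort by end time and greedily take each interval whose start is ≥ the last chosen end.
By end time: (0,1), (0,3), (3,4), (2,5), (6,8), (8,9), (11,12), (12,14), (15,16).
Pick (0,1); next start ≥ 1 → (3,4); next start ≥ 4 → (6,8); next start ≥ 8 → (8,9); next start ≥ 9 → (11,12); next start ≥ 12 → (12,14); next start ≥ 14 → (15,16).
Selected: (0,1) (3,4) (6,8) (8,9) (11,12) (12,14) (15,16)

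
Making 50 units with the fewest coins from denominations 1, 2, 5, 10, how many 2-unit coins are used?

50 − 5×10→0
Count of 2: 0

0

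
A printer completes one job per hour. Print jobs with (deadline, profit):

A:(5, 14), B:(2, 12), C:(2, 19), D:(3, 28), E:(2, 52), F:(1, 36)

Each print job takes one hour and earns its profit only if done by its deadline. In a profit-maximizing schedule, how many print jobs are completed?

By profit: E(d2,52), F(d1,36), D(d3,28), C(d2,19), A(d5,14), B(d2,12)
E→slot 2; F→slot 1; D→slot 3; C skipped; A→slot 5; B skipped.
4 of 6 scheduled.

4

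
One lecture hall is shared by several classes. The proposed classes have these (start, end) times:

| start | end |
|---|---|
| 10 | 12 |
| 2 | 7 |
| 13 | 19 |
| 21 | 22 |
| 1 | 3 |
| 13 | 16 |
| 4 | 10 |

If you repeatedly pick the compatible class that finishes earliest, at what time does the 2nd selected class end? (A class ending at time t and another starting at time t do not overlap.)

10

Sorted by end: (1,3)  (2,7)  (4,10)  (10,12)  (13,16)  (13,19)  (21,22)
take (1,3); skip (2,7); take (4,10); take (10,12); take (13,16); take (21,22).
Selected: (1,3) (4,10) (10,12) (13,16) (21,22)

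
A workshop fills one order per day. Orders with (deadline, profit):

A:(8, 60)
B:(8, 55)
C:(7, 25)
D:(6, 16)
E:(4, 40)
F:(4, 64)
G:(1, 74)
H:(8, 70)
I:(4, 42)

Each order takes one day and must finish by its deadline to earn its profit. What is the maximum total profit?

By profit: G(d1,74), H(d8,70), F(d4,64), A(d8,60), B(d8,55), I(d4,42), E(d4,40), C(d7,25), D(d6,16)
G→slot 1; H→slot 8; F→slot 4; A→slot 7; B→slot 6; I→slot 3; E→slot 2; C→slot 5; D skipped.
Profit = 74 + 40 + 42 + 64 + 25 + 55 + 60 + 70 = 430

430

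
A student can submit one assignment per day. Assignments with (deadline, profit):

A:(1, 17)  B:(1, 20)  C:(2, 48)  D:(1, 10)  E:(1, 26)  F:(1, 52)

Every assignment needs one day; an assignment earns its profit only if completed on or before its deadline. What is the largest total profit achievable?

Profit order: F=52 C=48 E=26 B=20 A=17 D=10
Assign: F→slot 1, C→slot 2, E skipped, B skipped, A skipped, D skipped.
Slots: [1:F] [2:C]
Profit = 52 + 48 = 100

100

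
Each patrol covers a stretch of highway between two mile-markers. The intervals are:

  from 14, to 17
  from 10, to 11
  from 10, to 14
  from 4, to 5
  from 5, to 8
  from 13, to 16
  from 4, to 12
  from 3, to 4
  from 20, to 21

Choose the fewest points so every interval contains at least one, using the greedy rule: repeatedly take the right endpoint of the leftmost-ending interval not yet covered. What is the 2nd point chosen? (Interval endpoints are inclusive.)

Sorted: [3,4] [4,5] [5,8] [10,11] [4,12] [10,14] [13,16] [14,17] [20,21]
{[3,4],[4,5]} hit by 4; {[5,8]} hit by 8; {[10,11],[4,12],[10,14]} hit by 11; {[13,16],[14,17]} hit by 16; {[20,21]} hit by 21.
Points: 4, 8, 11, 16, 21 (5 total).

8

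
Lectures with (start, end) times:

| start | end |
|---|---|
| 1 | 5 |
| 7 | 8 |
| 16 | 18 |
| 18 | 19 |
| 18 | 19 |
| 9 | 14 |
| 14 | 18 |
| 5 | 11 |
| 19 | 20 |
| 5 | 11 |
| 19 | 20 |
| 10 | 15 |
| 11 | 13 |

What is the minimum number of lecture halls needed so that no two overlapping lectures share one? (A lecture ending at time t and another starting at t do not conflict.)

4

Count concurrent intervals with a sweep; the peak is the room count.
starts: [1, 5, 5, 7, 9, 10, 11, 14, 16, 18, 18, 19, 19]
ends:   [5, 8, 11, 11, 13, 14, 15, 18, 18, 19, 19, 20, 20]
s1→1 e5→0 s5→1 s5→2 s7→3 e8→2 s9→3 s10→4  — peak 4.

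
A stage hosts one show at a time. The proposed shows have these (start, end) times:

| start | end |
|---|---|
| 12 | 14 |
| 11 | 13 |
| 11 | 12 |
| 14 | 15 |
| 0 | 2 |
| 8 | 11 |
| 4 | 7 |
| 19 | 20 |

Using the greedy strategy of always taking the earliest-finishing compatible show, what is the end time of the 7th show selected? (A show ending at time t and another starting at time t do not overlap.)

20

Sort by end time and greedily take each interval whose start is ≥ the last chosen end.
Sorted by end: (0,2)  (4,7)  (8,11)  (11,12)  (11,13)  (12,14)  (14,15)  (19,20)
take (0,2); take (4,7); take (8,11); take (11,12); take (12,14); take (14,15); take (19,20).
Selected: (0,2) (4,7) (8,11) (11,12) (12,14) (14,15) (19,20)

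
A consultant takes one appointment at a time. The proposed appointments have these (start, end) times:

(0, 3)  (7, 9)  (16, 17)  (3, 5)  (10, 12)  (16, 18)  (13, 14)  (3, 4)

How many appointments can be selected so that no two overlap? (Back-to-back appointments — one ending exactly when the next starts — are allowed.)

6

Sorted by end: (0,3)  (3,4)  (3,5)  (7,9)  (10,12)  (13,14)  (16,17)  (16,18)
take (0,3); take (3,4); skip (3,5); take (7,9); take (10,12); take (13,14); take (16,17).
Selected 6 appointments.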